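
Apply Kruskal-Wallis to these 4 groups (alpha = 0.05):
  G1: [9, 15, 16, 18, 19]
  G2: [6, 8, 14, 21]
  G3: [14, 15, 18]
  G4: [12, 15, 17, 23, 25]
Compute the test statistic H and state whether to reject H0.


Step 1: Combine all N = 17 observations and assign midranks.
sorted (value, group, rank): (6,G2,1), (8,G2,2), (9,G1,3), (12,G4,4), (14,G2,5.5), (14,G3,5.5), (15,G1,8), (15,G3,8), (15,G4,8), (16,G1,10), (17,G4,11), (18,G1,12.5), (18,G3,12.5), (19,G1,14), (21,G2,15), (23,G4,16), (25,G4,17)
Step 2: Sum ranks within each group.
R_1 = 47.5 (n_1 = 5)
R_2 = 23.5 (n_2 = 4)
R_3 = 26 (n_3 = 3)
R_4 = 56 (n_4 = 5)
Step 3: H = 12/(N(N+1)) * sum(R_i^2/n_i) - 3(N+1)
     = 12/(17*18) * (47.5^2/5 + 23.5^2/4 + 26^2/3 + 56^2/5) - 3*18
     = 0.039216 * 1441.85 - 54
     = 2.542974.
Step 4: Ties present; correction factor C = 1 - 36/(17^3 - 17) = 0.992647. Corrected H = 2.542974 / 0.992647 = 2.561811.
Step 5: Under H0, H ~ chi^2(3); p-value = 0.464224.
Step 6: alpha = 0.05. fail to reject H0.

H = 2.5618, df = 3, p = 0.464224, fail to reject H0.


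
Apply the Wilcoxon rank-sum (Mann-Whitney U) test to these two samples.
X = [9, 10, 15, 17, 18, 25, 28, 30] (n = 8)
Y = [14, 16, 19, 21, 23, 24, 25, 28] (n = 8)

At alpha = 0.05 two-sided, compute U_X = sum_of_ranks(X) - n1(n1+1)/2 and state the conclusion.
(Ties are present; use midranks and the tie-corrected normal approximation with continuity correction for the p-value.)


Step 1: Combine and sort all 16 observations; assign midranks.
sorted (value, group): (9,X), (10,X), (14,Y), (15,X), (16,Y), (17,X), (18,X), (19,Y), (21,Y), (23,Y), (24,Y), (25,X), (25,Y), (28,X), (28,Y), (30,X)
ranks: 9->1, 10->2, 14->3, 15->4, 16->5, 17->6, 18->7, 19->8, 21->9, 23->10, 24->11, 25->12.5, 25->12.5, 28->14.5, 28->14.5, 30->16
Step 2: Rank sum for X: R1 = 1 + 2 + 4 + 6 + 7 + 12.5 + 14.5 + 16 = 63.
Step 3: U_X = R1 - n1(n1+1)/2 = 63 - 8*9/2 = 63 - 36 = 27.
       U_Y = n1*n2 - U_X = 64 - 27 = 37.
Step 4: Ties are present, so use the tie-corrected normal approximation (with continuity correction) for the p-value.
Step 5: p-value = 0.636006; compare to alpha = 0.05. fail to reject H0.

U_X = 27, p = 0.636006, fail to reject H0 at alpha = 0.05.


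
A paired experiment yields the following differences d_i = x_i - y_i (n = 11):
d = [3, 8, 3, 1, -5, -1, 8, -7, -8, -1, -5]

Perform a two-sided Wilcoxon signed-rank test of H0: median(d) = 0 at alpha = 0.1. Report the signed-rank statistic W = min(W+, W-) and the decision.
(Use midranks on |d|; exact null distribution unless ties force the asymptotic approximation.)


Step 1: Drop any zero differences (none here) and take |d_i|.
|d| = [3, 8, 3, 1, 5, 1, 8, 7, 8, 1, 5]
Step 2: Midrank |d_i| (ties get averaged ranks).
ranks: |3|->4.5, |8|->10, |3|->4.5, |1|->2, |5|->6.5, |1|->2, |8|->10, |7|->8, |8|->10, |1|->2, |5|->6.5
Step 3: Attach original signs; sum ranks with positive sign and with negative sign.
W+ = 4.5 + 10 + 4.5 + 2 + 10 = 31
W- = 6.5 + 2 + 8 + 10 + 2 + 6.5 = 35
(Check: W+ + W- = 66 should equal n(n+1)/2 = 66.)
Step 4: Test statistic W = min(W+, W-) = 31.
Step 5: Ties in |d|, so use the tie-corrected normal approximation.
        E[W] = n(n+1)/4 = 11*12/4 = 33.
        Tie groups: |d|=1 (t=3), |d|=3 (t=2), |d|=5 (t=2), |d|=8 (t=3); sum(t^3 - t) = 60.
        Var[W] = n(n+1)(2n+1)/24 - sum(t^3-t)/48 = 3036/24 - 60/48 = 125.25.
        z = (W - E[W]) / sqrt(Var[W]) = (31 - 33) / 11.1915 = -0.1787.
        Two-sided p = 2*Phi(z) = 0.858168.
Step 6: alpha = 0.1. fail to reject H0.

W+ = 31, W- = 35, W = min = 31, p = 0.858168, fail to reject H0.


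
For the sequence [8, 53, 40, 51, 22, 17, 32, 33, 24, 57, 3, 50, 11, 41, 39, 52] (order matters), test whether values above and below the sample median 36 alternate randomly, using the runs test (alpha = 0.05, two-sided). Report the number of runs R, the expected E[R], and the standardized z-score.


Step 1: Compute median = 36; label A = above, B = below.
Labels in order: BAAABBBBBABABAAA  (n_A = 8, n_B = 8)
Step 2: Count runs R = 8.
Step 3: Under H0 (random ordering), E[R] = 2*n_A*n_B/(n_A+n_B) + 1 = 2*8*8/16 + 1 = 9.0000.
        Var[R] = 2*n_A*n_B*(2*n_A*n_B - n_A - n_B) / ((n_A+n_B)^2 * (n_A+n_B-1)) = 14336/3840 = 3.7333.
        SD[R] = 1.9322.
Step 4: Continuity-corrected z = (R + 0.5 - E[R]) / SD[R] = (8 + 0.5 - 9.0000) / 1.9322 = -0.2588.
Step 5: Two-sided p-value via normal approximation = 2*(1 - Phi(|z|)) = 0.795809.
Step 6: alpha = 0.05. fail to reject H0.

R = 8, z = -0.2588, p = 0.795809, fail to reject H0.


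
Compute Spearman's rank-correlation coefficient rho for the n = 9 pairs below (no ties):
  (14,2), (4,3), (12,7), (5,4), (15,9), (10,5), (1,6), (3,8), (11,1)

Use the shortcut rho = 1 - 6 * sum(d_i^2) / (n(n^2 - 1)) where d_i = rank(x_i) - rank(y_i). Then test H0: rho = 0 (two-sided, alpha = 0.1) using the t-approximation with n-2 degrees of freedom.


Step 1: Rank x and y separately (midranks; no ties here).
rank(x): 14->8, 4->3, 12->7, 5->4, 15->9, 10->5, 1->1, 3->2, 11->6
rank(y): 2->2, 3->3, 7->7, 4->4, 9->9, 5->5, 6->6, 8->8, 1->1
Step 2: d_i = R_x(i) - R_y(i); compute d_i^2.
  (8-2)^2=36, (3-3)^2=0, (7-7)^2=0, (4-4)^2=0, (9-9)^2=0, (5-5)^2=0, (1-6)^2=25, (2-8)^2=36, (6-1)^2=25
sum(d^2) = 122.
Step 3: rho = 1 - 6*122 / (9*(9^2 - 1)) = 1 - 732/720 = -0.016667.
Step 4: Under H0, t = rho * sqrt((n-2)/(1-rho^2)) = -0.0441 ~ t(7).
Step 5: Two-sided p-value from the t-distribution with 7 df = 0.966055.
Step 6: alpha = 0.1. fail to reject H0.

rho = -0.0167, p = 0.966055, fail to reject H0 at alpha = 0.1.


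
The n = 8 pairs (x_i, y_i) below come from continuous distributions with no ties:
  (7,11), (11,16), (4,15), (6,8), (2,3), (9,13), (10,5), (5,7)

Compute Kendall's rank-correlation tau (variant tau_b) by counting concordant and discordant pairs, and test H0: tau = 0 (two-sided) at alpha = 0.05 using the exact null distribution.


Step 1: Enumerate the 28 unordered pairs (i,j) with i<j and classify each by sign(x_j-x_i) * sign(y_j-y_i).
  (1,2):dx=+4,dy=+5->C; (1,3):dx=-3,dy=+4->D; (1,4):dx=-1,dy=-3->C; (1,5):dx=-5,dy=-8->C
  (1,6):dx=+2,dy=+2->C; (1,7):dx=+3,dy=-6->D; (1,8):dx=-2,dy=-4->C; (2,3):dx=-7,dy=-1->C
  (2,4):dx=-5,dy=-8->C; (2,5):dx=-9,dy=-13->C; (2,6):dx=-2,dy=-3->C; (2,7):dx=-1,dy=-11->C
  (2,8):dx=-6,dy=-9->C; (3,4):dx=+2,dy=-7->D; (3,5):dx=-2,dy=-12->C; (3,6):dx=+5,dy=-2->D
  (3,7):dx=+6,dy=-10->D; (3,8):dx=+1,dy=-8->D; (4,5):dx=-4,dy=-5->C; (4,6):dx=+3,dy=+5->C
  (4,7):dx=+4,dy=-3->D; (4,8):dx=-1,dy=-1->C; (5,6):dx=+7,dy=+10->C; (5,7):dx=+8,dy=+2->C
  (5,8):dx=+3,dy=+4->C; (6,7):dx=+1,dy=-8->D; (6,8):dx=-4,dy=-6->C; (7,8):dx=-5,dy=+2->D
Step 2: C = 19, D = 9, total pairs = 28.
Step 3: tau = (C - D)/(n(n-1)/2) = (19 - 9)/28 = 0.357143.
Step 4: Exact two-sided p-value (enumerate n! = 40320 permutations of y under H0): p = 0.275099.
Step 5: alpha = 0.05. fail to reject H0.

tau_b = 0.3571 (C=19, D=9), p = 0.275099, fail to reject H0.


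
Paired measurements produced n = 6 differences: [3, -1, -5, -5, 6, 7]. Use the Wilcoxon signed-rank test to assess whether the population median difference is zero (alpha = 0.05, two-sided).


Step 1: Drop any zero differences (none here) and take |d_i|.
|d| = [3, 1, 5, 5, 6, 7]
Step 2: Midrank |d_i| (ties get averaged ranks).
ranks: |3|->2, |1|->1, |5|->3.5, |5|->3.5, |6|->5, |7|->6
Step 3: Attach original signs; sum ranks with positive sign and with negative sign.
W+ = 2 + 5 + 6 = 13
W- = 1 + 3.5 + 3.5 = 8
(Check: W+ + W- = 21 should equal n(n+1)/2 = 21.)
Step 4: Test statistic W = min(W+, W-) = 8.
Step 5: Ties in |d|, so use the tie-corrected normal approximation.
        E[W] = n(n+1)/4 = 6*7/4 = 10.5.
        Tie groups: |d|=5 (t=2); sum(t^3 - t) = 6.
        Var[W] = n(n+1)(2n+1)/24 - sum(t^3-t)/48 = 546/24 - 6/48 = 22.625.
        z = (W - E[W]) / sqrt(Var[W]) = (8 - 10.5) / 4.7566 = -0.5256.
        Two-sided p = 2*Phi(z) = 0.599174.
Step 6: alpha = 0.05. fail to reject H0.

W+ = 13, W- = 8, W = min = 8, p = 0.599174, fail to reject H0.


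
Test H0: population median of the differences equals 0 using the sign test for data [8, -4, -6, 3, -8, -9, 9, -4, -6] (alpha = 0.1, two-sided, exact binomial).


Step 1: Discard zero differences. Original n = 9; n_eff = number of nonzero differences = 9.
Nonzero differences (with sign): +8, -4, -6, +3, -8, -9, +9, -4, -6
Step 2: Count signs: positive = 3, negative = 6.
Step 3: Under H0: P(positive) = 0.5, so the number of positives S ~ Bin(9, 0.5).
Step 4: Two-sided exact p-value = sum of Bin(9,0.5) probabilities at or below the observed probability = 0.507812.
Step 5: alpha = 0.1. fail to reject H0.

n_eff = 9, pos = 3, neg = 6, p = 0.507812, fail to reject H0.


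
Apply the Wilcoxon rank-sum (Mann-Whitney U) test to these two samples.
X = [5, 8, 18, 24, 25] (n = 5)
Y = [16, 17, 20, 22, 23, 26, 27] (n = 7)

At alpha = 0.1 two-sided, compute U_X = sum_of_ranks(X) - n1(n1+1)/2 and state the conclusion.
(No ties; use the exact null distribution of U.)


Step 1: Combine and sort all 12 observations; assign midranks.
sorted (value, group): (5,X), (8,X), (16,Y), (17,Y), (18,X), (20,Y), (22,Y), (23,Y), (24,X), (25,X), (26,Y), (27,Y)
ranks: 5->1, 8->2, 16->3, 17->4, 18->5, 20->6, 22->7, 23->8, 24->9, 25->10, 26->11, 27->12
Step 2: Rank sum for X: R1 = 1 + 2 + 5 + 9 + 10 = 27.
Step 3: U_X = R1 - n1(n1+1)/2 = 27 - 5*6/2 = 27 - 15 = 12.
       U_Y = n1*n2 - U_X = 35 - 12 = 23.
Step 4: No ties, so the exact null distribution of U (based on enumerating the C(12,5) = 792 equally likely rank assignments) gives the two-sided p-value.
Step 5: p-value = 0.431818; compare to alpha = 0.1. fail to reject H0.

U_X = 12, p = 0.431818, fail to reject H0 at alpha = 0.1.


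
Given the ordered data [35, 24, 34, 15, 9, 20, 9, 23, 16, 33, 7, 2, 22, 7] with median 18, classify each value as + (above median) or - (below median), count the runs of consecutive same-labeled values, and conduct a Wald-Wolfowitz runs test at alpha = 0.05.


Step 1: Compute median = 18; label A = above, B = below.
Labels in order: AAABBABABABBAB  (n_A = 7, n_B = 7)
Step 2: Count runs R = 10.
Step 3: Under H0 (random ordering), E[R] = 2*n_A*n_B/(n_A+n_B) + 1 = 2*7*7/14 + 1 = 8.0000.
        Var[R] = 2*n_A*n_B*(2*n_A*n_B - n_A - n_B) / ((n_A+n_B)^2 * (n_A+n_B-1)) = 8232/2548 = 3.2308.
        SD[R] = 1.7974.
Step 4: Continuity-corrected z = (R - 0.5 - E[R]) / SD[R] = (10 - 0.5 - 8.0000) / 1.7974 = 0.8345.
Step 5: Two-sided p-value via normal approximation = 2*(1 - Phi(|z|)) = 0.403986.
Step 6: alpha = 0.05. fail to reject H0.

R = 10, z = 0.8345, p = 0.403986, fail to reject H0.


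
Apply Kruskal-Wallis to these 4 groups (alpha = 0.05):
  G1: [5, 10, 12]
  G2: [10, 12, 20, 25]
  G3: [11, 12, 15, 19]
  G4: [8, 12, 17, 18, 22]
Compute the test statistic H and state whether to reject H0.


Step 1: Combine all N = 16 observations and assign midranks.
sorted (value, group, rank): (5,G1,1), (8,G4,2), (10,G1,3.5), (10,G2,3.5), (11,G3,5), (12,G1,7.5), (12,G2,7.5), (12,G3,7.5), (12,G4,7.5), (15,G3,10), (17,G4,11), (18,G4,12), (19,G3,13), (20,G2,14), (22,G4,15), (25,G2,16)
Step 2: Sum ranks within each group.
R_1 = 12 (n_1 = 3)
R_2 = 41 (n_2 = 4)
R_3 = 35.5 (n_3 = 4)
R_4 = 47.5 (n_4 = 5)
Step 3: H = 12/(N(N+1)) * sum(R_i^2/n_i) - 3(N+1)
     = 12/(16*17) * (12^2/3 + 41^2/4 + 35.5^2/4 + 47.5^2/5) - 3*17
     = 0.044118 * 1234.56 - 51
     = 3.465993.
Step 4: Ties present; correction factor C = 1 - 66/(16^3 - 16) = 0.983824. Corrected H = 3.465993 / 0.983824 = 3.522982.
Step 5: Under H0, H ~ chi^2(3); p-value = 0.317794.
Step 6: alpha = 0.05. fail to reject H0.

H = 3.5230, df = 3, p = 0.317794, fail to reject H0.


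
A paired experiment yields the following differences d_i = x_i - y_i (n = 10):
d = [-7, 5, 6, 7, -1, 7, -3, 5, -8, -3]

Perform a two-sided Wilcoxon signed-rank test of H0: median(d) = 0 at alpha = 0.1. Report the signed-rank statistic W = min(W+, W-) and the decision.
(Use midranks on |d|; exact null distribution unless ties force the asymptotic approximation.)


Step 1: Drop any zero differences (none here) and take |d_i|.
|d| = [7, 5, 6, 7, 1, 7, 3, 5, 8, 3]
Step 2: Midrank |d_i| (ties get averaged ranks).
ranks: |7|->8, |5|->4.5, |6|->6, |7|->8, |1|->1, |7|->8, |3|->2.5, |5|->4.5, |8|->10, |3|->2.5
Step 3: Attach original signs; sum ranks with positive sign and with negative sign.
W+ = 4.5 + 6 + 8 + 8 + 4.5 = 31
W- = 8 + 1 + 2.5 + 10 + 2.5 = 24
(Check: W+ + W- = 55 should equal n(n+1)/2 = 55.)
Step 4: Test statistic W = min(W+, W-) = 24.
Step 5: Ties in |d|, so use the tie-corrected normal approximation.
        E[W] = n(n+1)/4 = 10*11/4 = 27.5.
        Tie groups: |d|=3 (t=2), |d|=5 (t=2), |d|=7 (t=3); sum(t^3 - t) = 36.
        Var[W] = n(n+1)(2n+1)/24 - sum(t^3-t)/48 = 2310/24 - 36/48 = 95.5.
        z = (W - E[W]) / sqrt(Var[W]) = (24 - 27.5) / 9.7724 = -0.3582.
        Two-sided p = 2*Phi(z) = 0.720230.
Step 6: alpha = 0.1. fail to reject H0.

W+ = 31, W- = 24, W = min = 24, p = 0.720230, fail to reject H0.


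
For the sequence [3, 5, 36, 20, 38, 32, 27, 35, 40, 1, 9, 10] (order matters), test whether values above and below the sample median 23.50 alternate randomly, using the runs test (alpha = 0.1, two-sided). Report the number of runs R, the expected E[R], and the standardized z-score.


Step 1: Compute median = 23.50; label A = above, B = below.
Labels in order: BBABAAAAABBB  (n_A = 6, n_B = 6)
Step 2: Count runs R = 5.
Step 3: Under H0 (random ordering), E[R] = 2*n_A*n_B/(n_A+n_B) + 1 = 2*6*6/12 + 1 = 7.0000.
        Var[R] = 2*n_A*n_B*(2*n_A*n_B - n_A - n_B) / ((n_A+n_B)^2 * (n_A+n_B-1)) = 4320/1584 = 2.7273.
        SD[R] = 1.6514.
Step 4: Continuity-corrected z = (R + 0.5 - E[R]) / SD[R] = (5 + 0.5 - 7.0000) / 1.6514 = -0.9083.
Step 5: Two-sided p-value via normal approximation = 2*(1 - Phi(|z|)) = 0.363722.
Step 6: alpha = 0.1. fail to reject H0.

R = 5, z = -0.9083, p = 0.363722, fail to reject H0.


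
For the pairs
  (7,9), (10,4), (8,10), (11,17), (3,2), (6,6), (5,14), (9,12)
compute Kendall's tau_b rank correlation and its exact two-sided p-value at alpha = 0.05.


Step 1: Enumerate the 28 unordered pairs (i,j) with i<j and classify each by sign(x_j-x_i) * sign(y_j-y_i).
  (1,2):dx=+3,dy=-5->D; (1,3):dx=+1,dy=+1->C; (1,4):dx=+4,dy=+8->C; (1,5):dx=-4,dy=-7->C
  (1,6):dx=-1,dy=-3->C; (1,7):dx=-2,dy=+5->D; (1,8):dx=+2,dy=+3->C; (2,3):dx=-2,dy=+6->D
  (2,4):dx=+1,dy=+13->C; (2,5):dx=-7,dy=-2->C; (2,6):dx=-4,dy=+2->D; (2,7):dx=-5,dy=+10->D
  (2,8):dx=-1,dy=+8->D; (3,4):dx=+3,dy=+7->C; (3,5):dx=-5,dy=-8->C; (3,6):dx=-2,dy=-4->C
  (3,7):dx=-3,dy=+4->D; (3,8):dx=+1,dy=+2->C; (4,5):dx=-8,dy=-15->C; (4,6):dx=-5,dy=-11->C
  (4,7):dx=-6,dy=-3->C; (4,8):dx=-2,dy=-5->C; (5,6):dx=+3,dy=+4->C; (5,7):dx=+2,dy=+12->C
  (5,8):dx=+6,dy=+10->C; (6,7):dx=-1,dy=+8->D; (6,8):dx=+3,dy=+6->C; (7,8):dx=+4,dy=-2->D
Step 2: C = 19, D = 9, total pairs = 28.
Step 3: tau = (C - D)/(n(n-1)/2) = (19 - 9)/28 = 0.357143.
Step 4: Exact two-sided p-value (enumerate n! = 40320 permutations of y under H0): p = 0.275099.
Step 5: alpha = 0.05. fail to reject H0.

tau_b = 0.3571 (C=19, D=9), p = 0.275099, fail to reject H0.


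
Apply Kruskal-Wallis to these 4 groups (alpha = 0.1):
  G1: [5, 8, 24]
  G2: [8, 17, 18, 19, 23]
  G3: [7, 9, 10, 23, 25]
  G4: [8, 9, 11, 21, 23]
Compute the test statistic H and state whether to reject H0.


Step 1: Combine all N = 18 observations and assign midranks.
sorted (value, group, rank): (5,G1,1), (7,G3,2), (8,G1,4), (8,G2,4), (8,G4,4), (9,G3,6.5), (9,G4,6.5), (10,G3,8), (11,G4,9), (17,G2,10), (18,G2,11), (19,G2,12), (21,G4,13), (23,G2,15), (23,G3,15), (23,G4,15), (24,G1,17), (25,G3,18)
Step 2: Sum ranks within each group.
R_1 = 22 (n_1 = 3)
R_2 = 52 (n_2 = 5)
R_3 = 49.5 (n_3 = 5)
R_4 = 47.5 (n_4 = 5)
Step 3: H = 12/(N(N+1)) * sum(R_i^2/n_i) - 3(N+1)
     = 12/(18*19) * (22^2/3 + 52^2/5 + 49.5^2/5 + 47.5^2/5) - 3*19
     = 0.035088 * 1643.43 - 57
     = 0.664327.
Step 4: Ties present; correction factor C = 1 - 54/(18^3 - 18) = 0.990712. Corrected H = 0.664327 / 0.990712 = 0.670556.
Step 5: Under H0, H ~ chi^2(3); p-value = 0.880107.
Step 6: alpha = 0.1. fail to reject H0.

H = 0.6706, df = 3, p = 0.880107, fail to reject H0.


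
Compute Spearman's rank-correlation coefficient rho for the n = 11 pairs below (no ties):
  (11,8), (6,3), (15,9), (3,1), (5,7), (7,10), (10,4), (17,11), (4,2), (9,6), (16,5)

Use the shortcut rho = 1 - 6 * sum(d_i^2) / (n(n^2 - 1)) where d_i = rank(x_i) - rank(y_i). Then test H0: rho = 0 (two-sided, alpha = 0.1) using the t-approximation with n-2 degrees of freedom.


Step 1: Rank x and y separately (midranks; no ties here).
rank(x): 11->8, 6->4, 15->9, 3->1, 5->3, 7->5, 10->7, 17->11, 4->2, 9->6, 16->10
rank(y): 8->8, 3->3, 9->9, 1->1, 7->7, 10->10, 4->4, 11->11, 2->2, 6->6, 5->5
Step 2: d_i = R_x(i) - R_y(i); compute d_i^2.
  (8-8)^2=0, (4-3)^2=1, (9-9)^2=0, (1-1)^2=0, (3-7)^2=16, (5-10)^2=25, (7-4)^2=9, (11-11)^2=0, (2-2)^2=0, (6-6)^2=0, (10-5)^2=25
sum(d^2) = 76.
Step 3: rho = 1 - 6*76 / (11*(11^2 - 1)) = 1 - 456/1320 = 0.654545.
Step 4: Under H0, t = rho * sqrt((n-2)/(1-rho^2)) = 2.5973 ~ t(9).
Step 5: Two-sided p-value from the t-distribution with 9 df = 0.028865.
Step 6: alpha = 0.1. reject H0.

rho = 0.6545, p = 0.028865, reject H0 at alpha = 0.1.


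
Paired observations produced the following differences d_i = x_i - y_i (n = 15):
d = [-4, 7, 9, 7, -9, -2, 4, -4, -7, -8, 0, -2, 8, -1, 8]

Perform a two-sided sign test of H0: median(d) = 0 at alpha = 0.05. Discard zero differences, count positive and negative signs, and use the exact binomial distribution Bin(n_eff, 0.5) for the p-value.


Step 1: Discard zero differences. Original n = 15; n_eff = number of nonzero differences = 14.
Nonzero differences (with sign): -4, +7, +9, +7, -9, -2, +4, -4, -7, -8, -2, +8, -1, +8
Step 2: Count signs: positive = 6, negative = 8.
Step 3: Under H0: P(positive) = 0.5, so the number of positives S ~ Bin(14, 0.5).
Step 4: Two-sided exact p-value = sum of Bin(14,0.5) probabilities at or below the observed probability = 0.790527.
Step 5: alpha = 0.05. fail to reject H0.

n_eff = 14, pos = 6, neg = 8, p = 0.790527, fail to reject H0.


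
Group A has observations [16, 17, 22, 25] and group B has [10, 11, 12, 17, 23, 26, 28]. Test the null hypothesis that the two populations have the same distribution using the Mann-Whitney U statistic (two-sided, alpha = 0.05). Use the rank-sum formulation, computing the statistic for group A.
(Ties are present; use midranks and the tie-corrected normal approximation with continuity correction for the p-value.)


Step 1: Combine and sort all 11 observations; assign midranks.
sorted (value, group): (10,Y), (11,Y), (12,Y), (16,X), (17,X), (17,Y), (22,X), (23,Y), (25,X), (26,Y), (28,Y)
ranks: 10->1, 11->2, 12->3, 16->4, 17->5.5, 17->5.5, 22->7, 23->8, 25->9, 26->10, 28->11
Step 2: Rank sum for X: R1 = 4 + 5.5 + 7 + 9 = 25.5.
Step 3: U_X = R1 - n1(n1+1)/2 = 25.5 - 4*5/2 = 25.5 - 10 = 15.5.
       U_Y = n1*n2 - U_X = 28 - 15.5 = 12.5.
Step 4: Ties are present, so use the tie-corrected normal approximation (with continuity correction) for the p-value.
Step 5: p-value = 0.849769; compare to alpha = 0.05. fail to reject H0.

U_X = 15.5, p = 0.849769, fail to reject H0 at alpha = 0.05.


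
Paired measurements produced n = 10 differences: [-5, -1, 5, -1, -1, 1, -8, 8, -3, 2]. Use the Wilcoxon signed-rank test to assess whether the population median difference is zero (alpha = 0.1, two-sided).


Step 1: Drop any zero differences (none here) and take |d_i|.
|d| = [5, 1, 5, 1, 1, 1, 8, 8, 3, 2]
Step 2: Midrank |d_i| (ties get averaged ranks).
ranks: |5|->7.5, |1|->2.5, |5|->7.5, |1|->2.5, |1|->2.5, |1|->2.5, |8|->9.5, |8|->9.5, |3|->6, |2|->5
Step 3: Attach original signs; sum ranks with positive sign and with negative sign.
W+ = 7.5 + 2.5 + 9.5 + 5 = 24.5
W- = 7.5 + 2.5 + 2.5 + 2.5 + 9.5 + 6 = 30.5
(Check: W+ + W- = 55 should equal n(n+1)/2 = 55.)
Step 4: Test statistic W = min(W+, W-) = 24.5.
Step 5: Ties in |d|, so use the tie-corrected normal approximation.
        E[W] = n(n+1)/4 = 10*11/4 = 27.5.
        Tie groups: |d|=1 (t=4), |d|=5 (t=2), |d|=8 (t=2); sum(t^3 - t) = 72.
        Var[W] = n(n+1)(2n+1)/24 - sum(t^3-t)/48 = 2310/24 - 72/48 = 94.75.
        z = (W - E[W]) / sqrt(Var[W]) = (24.5 - 27.5) / 9.7340 = -0.3082.
        Two-sided p = 2*Phi(z) = 0.757931.
Step 6: alpha = 0.1. fail to reject H0.

W+ = 24.5, W- = 30.5, W = min = 24.5, p = 0.757931, fail to reject H0.


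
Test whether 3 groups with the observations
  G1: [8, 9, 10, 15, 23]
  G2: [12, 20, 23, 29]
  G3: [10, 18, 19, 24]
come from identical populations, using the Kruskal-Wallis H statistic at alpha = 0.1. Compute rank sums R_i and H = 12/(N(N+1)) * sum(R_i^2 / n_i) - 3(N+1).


Step 1: Combine all N = 13 observations and assign midranks.
sorted (value, group, rank): (8,G1,1), (9,G1,2), (10,G1,3.5), (10,G3,3.5), (12,G2,5), (15,G1,6), (18,G3,7), (19,G3,8), (20,G2,9), (23,G1,10.5), (23,G2,10.5), (24,G3,12), (29,G2,13)
Step 2: Sum ranks within each group.
R_1 = 23 (n_1 = 5)
R_2 = 37.5 (n_2 = 4)
R_3 = 30.5 (n_3 = 4)
Step 3: H = 12/(N(N+1)) * sum(R_i^2/n_i) - 3(N+1)
     = 12/(13*14) * (23^2/5 + 37.5^2/4 + 30.5^2/4) - 3*14
     = 0.065934 * 689.925 - 42
     = 3.489560.
Step 4: Ties present; correction factor C = 1 - 12/(13^3 - 13) = 0.994505. Corrected H = 3.489560 / 0.994505 = 3.508840.
Step 5: Under H0, H ~ chi^2(2); p-value = 0.173008.
Step 6: alpha = 0.1. fail to reject H0.

H = 3.5088, df = 2, p = 0.173008, fail to reject H0.


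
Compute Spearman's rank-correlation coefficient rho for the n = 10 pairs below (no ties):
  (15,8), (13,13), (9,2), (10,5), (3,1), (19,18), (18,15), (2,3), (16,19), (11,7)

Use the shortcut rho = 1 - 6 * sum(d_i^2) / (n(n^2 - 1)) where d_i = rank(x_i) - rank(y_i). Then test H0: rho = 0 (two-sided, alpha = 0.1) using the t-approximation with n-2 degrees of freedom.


Step 1: Rank x and y separately (midranks; no ties here).
rank(x): 15->7, 13->6, 9->3, 10->4, 3->2, 19->10, 18->9, 2->1, 16->8, 11->5
rank(y): 8->6, 13->7, 2->2, 5->4, 1->1, 18->9, 15->8, 3->3, 19->10, 7->5
Step 2: d_i = R_x(i) - R_y(i); compute d_i^2.
  (7-6)^2=1, (6-7)^2=1, (3-2)^2=1, (4-4)^2=0, (2-1)^2=1, (10-9)^2=1, (9-8)^2=1, (1-3)^2=4, (8-10)^2=4, (5-5)^2=0
sum(d^2) = 14.
Step 3: rho = 1 - 6*14 / (10*(10^2 - 1)) = 1 - 84/990 = 0.915152.
Step 4: Under H0, t = rho * sqrt((n-2)/(1-rho^2)) = 6.4212 ~ t(8).
Step 5: Two-sided p-value from the t-distribution with 8 df = 0.000204.
Step 6: alpha = 0.1. reject H0.

rho = 0.9152, p = 0.000204, reject H0 at alpha = 0.1.


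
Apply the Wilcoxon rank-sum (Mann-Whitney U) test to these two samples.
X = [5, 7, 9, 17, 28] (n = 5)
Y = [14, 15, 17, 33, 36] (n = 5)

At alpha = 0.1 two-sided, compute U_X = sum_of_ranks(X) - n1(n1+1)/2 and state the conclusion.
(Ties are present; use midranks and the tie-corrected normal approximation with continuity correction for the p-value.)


Step 1: Combine and sort all 10 observations; assign midranks.
sorted (value, group): (5,X), (7,X), (9,X), (14,Y), (15,Y), (17,X), (17,Y), (28,X), (33,Y), (36,Y)
ranks: 5->1, 7->2, 9->3, 14->4, 15->5, 17->6.5, 17->6.5, 28->8, 33->9, 36->10
Step 2: Rank sum for X: R1 = 1 + 2 + 3 + 6.5 + 8 = 20.5.
Step 3: U_X = R1 - n1(n1+1)/2 = 20.5 - 5*6/2 = 20.5 - 15 = 5.5.
       U_Y = n1*n2 - U_X = 25 - 5.5 = 19.5.
Step 4: Ties are present, so use the tie-corrected normal approximation (with continuity correction) for the p-value.
Step 5: p-value = 0.173217; compare to alpha = 0.1. fail to reject H0.

U_X = 5.5, p = 0.173217, fail to reject H0 at alpha = 0.1.


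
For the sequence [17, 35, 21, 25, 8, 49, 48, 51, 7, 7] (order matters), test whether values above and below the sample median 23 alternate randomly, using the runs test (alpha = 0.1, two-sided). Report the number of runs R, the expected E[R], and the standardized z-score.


Step 1: Compute median = 23; label A = above, B = below.
Labels in order: BABABAAABB  (n_A = 5, n_B = 5)
Step 2: Count runs R = 7.
Step 3: Under H0 (random ordering), E[R] = 2*n_A*n_B/(n_A+n_B) + 1 = 2*5*5/10 + 1 = 6.0000.
        Var[R] = 2*n_A*n_B*(2*n_A*n_B - n_A - n_B) / ((n_A+n_B)^2 * (n_A+n_B-1)) = 2000/900 = 2.2222.
        SD[R] = 1.4907.
Step 4: Continuity-corrected z = (R - 0.5 - E[R]) / SD[R] = (7 - 0.5 - 6.0000) / 1.4907 = 0.3354.
Step 5: Two-sided p-value via normal approximation = 2*(1 - Phi(|z|)) = 0.737316.
Step 6: alpha = 0.1. fail to reject H0.

R = 7, z = 0.3354, p = 0.737316, fail to reject H0.


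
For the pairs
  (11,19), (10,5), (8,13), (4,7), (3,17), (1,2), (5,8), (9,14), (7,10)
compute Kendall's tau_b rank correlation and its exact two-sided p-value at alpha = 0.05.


Step 1: Enumerate the 36 unordered pairs (i,j) with i<j and classify each by sign(x_j-x_i) * sign(y_j-y_i).
  (1,2):dx=-1,dy=-14->C; (1,3):dx=-3,dy=-6->C; (1,4):dx=-7,dy=-12->C; (1,5):dx=-8,dy=-2->C
  (1,6):dx=-10,dy=-17->C; (1,7):dx=-6,dy=-11->C; (1,8):dx=-2,dy=-5->C; (1,9):dx=-4,dy=-9->C
  (2,3):dx=-2,dy=+8->D; (2,4):dx=-6,dy=+2->D; (2,5):dx=-7,dy=+12->D; (2,6):dx=-9,dy=-3->C
  (2,7):dx=-5,dy=+3->D; (2,8):dx=-1,dy=+9->D; (2,9):dx=-3,dy=+5->D; (3,4):dx=-4,dy=-6->C
  (3,5):dx=-5,dy=+4->D; (3,6):dx=-7,dy=-11->C; (3,7):dx=-3,dy=-5->C; (3,8):dx=+1,dy=+1->C
  (3,9):dx=-1,dy=-3->C; (4,5):dx=-1,dy=+10->D; (4,6):dx=-3,dy=-5->C; (4,7):dx=+1,dy=+1->C
  (4,8):dx=+5,dy=+7->C; (4,9):dx=+3,dy=+3->C; (5,6):dx=-2,dy=-15->C; (5,7):dx=+2,dy=-9->D
  (5,8):dx=+6,dy=-3->D; (5,9):dx=+4,dy=-7->D; (6,7):dx=+4,dy=+6->C; (6,8):dx=+8,dy=+12->C
  (6,9):dx=+6,dy=+8->C; (7,8):dx=+4,dy=+6->C; (7,9):dx=+2,dy=+2->C; (8,9):dx=-2,dy=-4->C
Step 2: C = 25, D = 11, total pairs = 36.
Step 3: tau = (C - D)/(n(n-1)/2) = (25 - 11)/36 = 0.388889.
Step 4: Exact two-sided p-value (enumerate n! = 362880 permutations of y under H0): p = 0.180181.
Step 5: alpha = 0.05. fail to reject H0.

tau_b = 0.3889 (C=25, D=11), p = 0.180181, fail to reject H0.


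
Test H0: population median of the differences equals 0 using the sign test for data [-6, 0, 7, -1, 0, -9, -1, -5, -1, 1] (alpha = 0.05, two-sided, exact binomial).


Step 1: Discard zero differences. Original n = 10; n_eff = number of nonzero differences = 8.
Nonzero differences (with sign): -6, +7, -1, -9, -1, -5, -1, +1
Step 2: Count signs: positive = 2, negative = 6.
Step 3: Under H0: P(positive) = 0.5, so the number of positives S ~ Bin(8, 0.5).
Step 4: Two-sided exact p-value = sum of Bin(8,0.5) probabilities at or below the observed probability = 0.289062.
Step 5: alpha = 0.05. fail to reject H0.

n_eff = 8, pos = 2, neg = 6, p = 0.289062, fail to reject H0.


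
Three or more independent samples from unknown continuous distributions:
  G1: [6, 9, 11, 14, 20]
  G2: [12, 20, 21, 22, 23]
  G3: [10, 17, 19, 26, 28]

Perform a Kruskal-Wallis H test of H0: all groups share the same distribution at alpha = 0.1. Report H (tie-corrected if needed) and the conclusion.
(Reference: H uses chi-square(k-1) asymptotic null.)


Step 1: Combine all N = 15 observations and assign midranks.
sorted (value, group, rank): (6,G1,1), (9,G1,2), (10,G3,3), (11,G1,4), (12,G2,5), (14,G1,6), (17,G3,7), (19,G3,8), (20,G1,9.5), (20,G2,9.5), (21,G2,11), (22,G2,12), (23,G2,13), (26,G3,14), (28,G3,15)
Step 2: Sum ranks within each group.
R_1 = 22.5 (n_1 = 5)
R_2 = 50.5 (n_2 = 5)
R_3 = 47 (n_3 = 5)
Step 3: H = 12/(N(N+1)) * sum(R_i^2/n_i) - 3(N+1)
     = 12/(15*16) * (22.5^2/5 + 50.5^2/5 + 47^2/5) - 3*16
     = 0.050000 * 1053.1 - 48
     = 4.655000.
Step 4: Ties present; correction factor C = 1 - 6/(15^3 - 15) = 0.998214. Corrected H = 4.655000 / 0.998214 = 4.663327.
Step 5: Under H0, H ~ chi^2(2); p-value = 0.097134.
Step 6: alpha = 0.1. reject H0.

H = 4.6633, df = 2, p = 0.097134, reject H0.


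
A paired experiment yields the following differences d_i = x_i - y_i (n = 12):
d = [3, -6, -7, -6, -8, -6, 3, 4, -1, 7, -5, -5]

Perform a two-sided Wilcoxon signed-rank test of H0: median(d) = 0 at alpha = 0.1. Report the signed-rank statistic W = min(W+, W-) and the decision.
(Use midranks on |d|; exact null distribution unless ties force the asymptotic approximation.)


Step 1: Drop any zero differences (none here) and take |d_i|.
|d| = [3, 6, 7, 6, 8, 6, 3, 4, 1, 7, 5, 5]
Step 2: Midrank |d_i| (ties get averaged ranks).
ranks: |3|->2.5, |6|->8, |7|->10.5, |6|->8, |8|->12, |6|->8, |3|->2.5, |4|->4, |1|->1, |7|->10.5, |5|->5.5, |5|->5.5
Step 3: Attach original signs; sum ranks with positive sign and with negative sign.
W+ = 2.5 + 2.5 + 4 + 10.5 = 19.5
W- = 8 + 10.5 + 8 + 12 + 8 + 1 + 5.5 + 5.5 = 58.5
(Check: W+ + W- = 78 should equal n(n+1)/2 = 78.)
Step 4: Test statistic W = min(W+, W-) = 19.5.
Step 5: Ties in |d|, so use the tie-corrected normal approximation.
        E[W] = n(n+1)/4 = 12*13/4 = 39.
        Tie groups: |d|=3 (t=2), |d|=5 (t=2), |d|=6 (t=3), |d|=7 (t=2); sum(t^3 - t) = 42.
        Var[W] = n(n+1)(2n+1)/24 - sum(t^3-t)/48 = 3900/24 - 42/48 = 161.625.
        z = (W - E[W]) / sqrt(Var[W]) = (19.5 - 39) / 12.7132 = -1.5338.
        Two-sided p = 2*Phi(z) = 0.125069.
Step 6: alpha = 0.1. fail to reject H0.

W+ = 19.5, W- = 58.5, W = min = 19.5, p = 0.125069, fail to reject H0.


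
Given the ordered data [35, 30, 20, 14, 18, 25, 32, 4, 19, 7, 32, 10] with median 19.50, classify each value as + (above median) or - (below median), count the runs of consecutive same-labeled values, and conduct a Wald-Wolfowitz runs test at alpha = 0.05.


Step 1: Compute median = 19.50; label A = above, B = below.
Labels in order: AAABBAABBBAB  (n_A = 6, n_B = 6)
Step 2: Count runs R = 6.
Step 3: Under H0 (random ordering), E[R] = 2*n_A*n_B/(n_A+n_B) + 1 = 2*6*6/12 + 1 = 7.0000.
        Var[R] = 2*n_A*n_B*(2*n_A*n_B - n_A - n_B) / ((n_A+n_B)^2 * (n_A+n_B-1)) = 4320/1584 = 2.7273.
        SD[R] = 1.6514.
Step 4: Continuity-corrected z = (R + 0.5 - E[R]) / SD[R] = (6 + 0.5 - 7.0000) / 1.6514 = -0.3028.
Step 5: Two-sided p-value via normal approximation = 2*(1 - Phi(|z|)) = 0.762069.
Step 6: alpha = 0.05. fail to reject H0.

R = 6, z = -0.3028, p = 0.762069, fail to reject H0.


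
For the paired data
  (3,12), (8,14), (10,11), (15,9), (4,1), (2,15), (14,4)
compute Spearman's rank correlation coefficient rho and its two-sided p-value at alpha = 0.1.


Step 1: Rank x and y separately (midranks; no ties here).
rank(x): 3->2, 8->4, 10->5, 15->7, 4->3, 2->1, 14->6
rank(y): 12->5, 14->6, 11->4, 9->3, 1->1, 15->7, 4->2
Step 2: d_i = R_x(i) - R_y(i); compute d_i^2.
  (2-5)^2=9, (4-6)^2=4, (5-4)^2=1, (7-3)^2=16, (3-1)^2=4, (1-7)^2=36, (6-2)^2=16
sum(d^2) = 86.
Step 3: rho = 1 - 6*86 / (7*(7^2 - 1)) = 1 - 516/336 = -0.535714.
Step 4: Under H0, t = rho * sqrt((n-2)/(1-rho^2)) = -1.4186 ~ t(5).
Step 5: Two-sided p-value from the t-distribution with 5 df = 0.215217.
Step 6: alpha = 0.1. fail to reject H0.

rho = -0.5357, p = 0.215217, fail to reject H0 at alpha = 0.1.


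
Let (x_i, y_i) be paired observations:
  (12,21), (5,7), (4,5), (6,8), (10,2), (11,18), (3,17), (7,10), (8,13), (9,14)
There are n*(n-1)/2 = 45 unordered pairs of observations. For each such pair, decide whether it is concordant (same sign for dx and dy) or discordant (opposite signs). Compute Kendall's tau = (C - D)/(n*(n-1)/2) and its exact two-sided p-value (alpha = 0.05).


Step 1: Enumerate the 45 unordered pairs (i,j) with i<j and classify each by sign(x_j-x_i) * sign(y_j-y_i).
  (1,2):dx=-7,dy=-14->C; (1,3):dx=-8,dy=-16->C; (1,4):dx=-6,dy=-13->C; (1,5):dx=-2,dy=-19->C
  (1,6):dx=-1,dy=-3->C; (1,7):dx=-9,dy=-4->C; (1,8):dx=-5,dy=-11->C; (1,9):dx=-4,dy=-8->C
  (1,10):dx=-3,dy=-7->C; (2,3):dx=-1,dy=-2->C; (2,4):dx=+1,dy=+1->C; (2,5):dx=+5,dy=-5->D
  (2,6):dx=+6,dy=+11->C; (2,7):dx=-2,dy=+10->D; (2,8):dx=+2,dy=+3->C; (2,9):dx=+3,dy=+6->C
  (2,10):dx=+4,dy=+7->C; (3,4):dx=+2,dy=+3->C; (3,5):dx=+6,dy=-3->D; (3,6):dx=+7,dy=+13->C
  (3,7):dx=-1,dy=+12->D; (3,8):dx=+3,dy=+5->C; (3,9):dx=+4,dy=+8->C; (3,10):dx=+5,dy=+9->C
  (4,5):dx=+4,dy=-6->D; (4,6):dx=+5,dy=+10->C; (4,7):dx=-3,dy=+9->D; (4,8):dx=+1,dy=+2->C
  (4,9):dx=+2,dy=+5->C; (4,10):dx=+3,dy=+6->C; (5,6):dx=+1,dy=+16->C; (5,7):dx=-7,dy=+15->D
  (5,8):dx=-3,dy=+8->D; (5,9):dx=-2,dy=+11->D; (5,10):dx=-1,dy=+12->D; (6,7):dx=-8,dy=-1->C
  (6,8):dx=-4,dy=-8->C; (6,9):dx=-3,dy=-5->C; (6,10):dx=-2,dy=-4->C; (7,8):dx=+4,dy=-7->D
  (7,9):dx=+5,dy=-4->D; (7,10):dx=+6,dy=-3->D; (8,9):dx=+1,dy=+3->C; (8,10):dx=+2,dy=+4->C
  (9,10):dx=+1,dy=+1->C
Step 2: C = 32, D = 13, total pairs = 45.
Step 3: tau = (C - D)/(n(n-1)/2) = (32 - 13)/45 = 0.422222.
Step 4: Exact two-sided p-value (enumerate n! = 3628800 permutations of y under H0): p = 0.108313.
Step 5: alpha = 0.05. fail to reject H0.

tau_b = 0.4222 (C=32, D=13), p = 0.108313, fail to reject H0.


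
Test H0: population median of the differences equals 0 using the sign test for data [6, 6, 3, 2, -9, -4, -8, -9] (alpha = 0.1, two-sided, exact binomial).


Step 1: Discard zero differences. Original n = 8; n_eff = number of nonzero differences = 8.
Nonzero differences (with sign): +6, +6, +3, +2, -9, -4, -8, -9
Step 2: Count signs: positive = 4, negative = 4.
Step 3: Under H0: P(positive) = 0.5, so the number of positives S ~ Bin(8, 0.5).
Step 4: Two-sided exact p-value = sum of Bin(8,0.5) probabilities at or below the observed probability = 1.000000.
Step 5: alpha = 0.1. fail to reject H0.

n_eff = 8, pos = 4, neg = 4, p = 1.000000, fail to reject H0.


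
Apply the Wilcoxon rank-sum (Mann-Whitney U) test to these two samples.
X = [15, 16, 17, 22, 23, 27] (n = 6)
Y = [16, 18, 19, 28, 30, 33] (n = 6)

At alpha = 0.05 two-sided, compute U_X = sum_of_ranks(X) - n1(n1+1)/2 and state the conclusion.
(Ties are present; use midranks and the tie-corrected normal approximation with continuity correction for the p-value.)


Step 1: Combine and sort all 12 observations; assign midranks.
sorted (value, group): (15,X), (16,X), (16,Y), (17,X), (18,Y), (19,Y), (22,X), (23,X), (27,X), (28,Y), (30,Y), (33,Y)
ranks: 15->1, 16->2.5, 16->2.5, 17->4, 18->5, 19->6, 22->7, 23->8, 27->9, 28->10, 30->11, 33->12
Step 2: Rank sum for X: R1 = 1 + 2.5 + 4 + 7 + 8 + 9 = 31.5.
Step 3: U_X = R1 - n1(n1+1)/2 = 31.5 - 6*7/2 = 31.5 - 21 = 10.5.
       U_Y = n1*n2 - U_X = 36 - 10.5 = 25.5.
Step 4: Ties are present, so use the tie-corrected normal approximation (with continuity correction) for the p-value.
Step 5: p-value = 0.261496; compare to alpha = 0.05. fail to reject H0.

U_X = 10.5, p = 0.261496, fail to reject H0 at alpha = 0.05.


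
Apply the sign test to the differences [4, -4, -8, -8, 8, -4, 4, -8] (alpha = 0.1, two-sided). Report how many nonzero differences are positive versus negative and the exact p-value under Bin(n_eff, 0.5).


Step 1: Discard zero differences. Original n = 8; n_eff = number of nonzero differences = 8.
Nonzero differences (with sign): +4, -4, -8, -8, +8, -4, +4, -8
Step 2: Count signs: positive = 3, negative = 5.
Step 3: Under H0: P(positive) = 0.5, so the number of positives S ~ Bin(8, 0.5).
Step 4: Two-sided exact p-value = sum of Bin(8,0.5) probabilities at or below the observed probability = 0.726562.
Step 5: alpha = 0.1. fail to reject H0.

n_eff = 8, pos = 3, neg = 5, p = 0.726562, fail to reject H0.


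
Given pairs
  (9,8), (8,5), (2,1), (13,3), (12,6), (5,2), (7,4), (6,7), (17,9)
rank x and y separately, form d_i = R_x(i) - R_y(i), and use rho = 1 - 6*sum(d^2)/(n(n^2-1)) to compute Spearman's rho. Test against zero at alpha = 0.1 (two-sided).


Step 1: Rank x and y separately (midranks; no ties here).
rank(x): 9->6, 8->5, 2->1, 13->8, 12->7, 5->2, 7->4, 6->3, 17->9
rank(y): 8->8, 5->5, 1->1, 3->3, 6->6, 2->2, 4->4, 7->7, 9->9
Step 2: d_i = R_x(i) - R_y(i); compute d_i^2.
  (6-8)^2=4, (5-5)^2=0, (1-1)^2=0, (8-3)^2=25, (7-6)^2=1, (2-2)^2=0, (4-4)^2=0, (3-7)^2=16, (9-9)^2=0
sum(d^2) = 46.
Step 3: rho = 1 - 6*46 / (9*(9^2 - 1)) = 1 - 276/720 = 0.616667.
Step 4: Under H0, t = rho * sqrt((n-2)/(1-rho^2)) = 2.0725 ~ t(7).
Step 5: Two-sided p-value from the t-distribution with 7 df = 0.076929.
Step 6: alpha = 0.1. reject H0.

rho = 0.6167, p = 0.076929, reject H0 at alpha = 0.1.


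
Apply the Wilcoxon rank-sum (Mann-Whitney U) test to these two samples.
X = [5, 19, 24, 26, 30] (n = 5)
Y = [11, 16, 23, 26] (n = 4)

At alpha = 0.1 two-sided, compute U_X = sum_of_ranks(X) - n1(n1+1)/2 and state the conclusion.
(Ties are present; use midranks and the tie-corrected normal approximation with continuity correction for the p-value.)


Step 1: Combine and sort all 9 observations; assign midranks.
sorted (value, group): (5,X), (11,Y), (16,Y), (19,X), (23,Y), (24,X), (26,X), (26,Y), (30,X)
ranks: 5->1, 11->2, 16->3, 19->4, 23->5, 24->6, 26->7.5, 26->7.5, 30->9
Step 2: Rank sum for X: R1 = 1 + 4 + 6 + 7.5 + 9 = 27.5.
Step 3: U_X = R1 - n1(n1+1)/2 = 27.5 - 5*6/2 = 27.5 - 15 = 12.5.
       U_Y = n1*n2 - U_X = 20 - 12.5 = 7.5.
Step 4: Ties are present, so use the tie-corrected normal approximation (with continuity correction) for the p-value.
Step 5: p-value = 0.622753; compare to alpha = 0.1. fail to reject H0.

U_X = 12.5, p = 0.622753, fail to reject H0 at alpha = 0.1.


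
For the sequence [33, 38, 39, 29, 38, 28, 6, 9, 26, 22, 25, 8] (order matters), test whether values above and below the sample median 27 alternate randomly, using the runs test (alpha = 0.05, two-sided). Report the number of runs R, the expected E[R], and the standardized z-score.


Step 1: Compute median = 27; label A = above, B = below.
Labels in order: AAAAAABBBBBB  (n_A = 6, n_B = 6)
Step 2: Count runs R = 2.
Step 3: Under H0 (random ordering), E[R] = 2*n_A*n_B/(n_A+n_B) + 1 = 2*6*6/12 + 1 = 7.0000.
        Var[R] = 2*n_A*n_B*(2*n_A*n_B - n_A - n_B) / ((n_A+n_B)^2 * (n_A+n_B-1)) = 4320/1584 = 2.7273.
        SD[R] = 1.6514.
Step 4: Continuity-corrected z = (R + 0.5 - E[R]) / SD[R] = (2 + 0.5 - 7.0000) / 1.6514 = -2.7249.
Step 5: Two-sided p-value via normal approximation = 2*(1 - Phi(|z|)) = 0.006432.
Step 6: alpha = 0.05. reject H0.

R = 2, z = -2.7249, p = 0.006432, reject H0.


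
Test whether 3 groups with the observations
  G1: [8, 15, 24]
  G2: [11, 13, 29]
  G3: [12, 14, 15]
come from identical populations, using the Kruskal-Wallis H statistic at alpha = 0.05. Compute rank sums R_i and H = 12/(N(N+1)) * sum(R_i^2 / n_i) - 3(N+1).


Step 1: Combine all N = 9 observations and assign midranks.
sorted (value, group, rank): (8,G1,1), (11,G2,2), (12,G3,3), (13,G2,4), (14,G3,5), (15,G1,6.5), (15,G3,6.5), (24,G1,8), (29,G2,9)
Step 2: Sum ranks within each group.
R_1 = 15.5 (n_1 = 3)
R_2 = 15 (n_2 = 3)
R_3 = 14.5 (n_3 = 3)
Step 3: H = 12/(N(N+1)) * sum(R_i^2/n_i) - 3(N+1)
     = 12/(9*10) * (15.5^2/3 + 15^2/3 + 14.5^2/3) - 3*10
     = 0.133333 * 225.167 - 30
     = 0.022222.
Step 4: Ties present; correction factor C = 1 - 6/(9^3 - 9) = 0.991667. Corrected H = 0.022222 / 0.991667 = 0.022409.
Step 5: Under H0, H ~ chi^2(2); p-value = 0.988858.
Step 6: alpha = 0.05. fail to reject H0.

H = 0.0224, df = 2, p = 0.988858, fail to reject H0.


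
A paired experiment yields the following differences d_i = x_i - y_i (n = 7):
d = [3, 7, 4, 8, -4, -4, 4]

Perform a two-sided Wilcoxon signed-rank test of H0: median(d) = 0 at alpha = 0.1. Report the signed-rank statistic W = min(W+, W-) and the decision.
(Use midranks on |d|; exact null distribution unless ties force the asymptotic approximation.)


Step 1: Drop any zero differences (none here) and take |d_i|.
|d| = [3, 7, 4, 8, 4, 4, 4]
Step 2: Midrank |d_i| (ties get averaged ranks).
ranks: |3|->1, |7|->6, |4|->3.5, |8|->7, |4|->3.5, |4|->3.5, |4|->3.5
Step 3: Attach original signs; sum ranks with positive sign and with negative sign.
W+ = 1 + 6 + 3.5 + 7 + 3.5 = 21
W- = 3.5 + 3.5 = 7
(Check: W+ + W- = 28 should equal n(n+1)/2 = 28.)
Step 4: Test statistic W = min(W+, W-) = 7.
Step 5: Ties in |d|, so use the tie-corrected normal approximation.
        E[W] = n(n+1)/4 = 7*8/4 = 14.
        Tie groups: |d|=4 (t=4); sum(t^3 - t) = 60.
        Var[W] = n(n+1)(2n+1)/24 - sum(t^3-t)/48 = 840/24 - 60/48 = 33.75.
        z = (W - E[W]) / sqrt(Var[W]) = (7 - 14) / 5.8095 = -1.2049.
        Two-sided p = 2*Phi(z) = 0.228231.
Step 6: alpha = 0.1. fail to reject H0.

W+ = 21, W- = 7, W = min = 7, p = 0.228231, fail to reject H0.


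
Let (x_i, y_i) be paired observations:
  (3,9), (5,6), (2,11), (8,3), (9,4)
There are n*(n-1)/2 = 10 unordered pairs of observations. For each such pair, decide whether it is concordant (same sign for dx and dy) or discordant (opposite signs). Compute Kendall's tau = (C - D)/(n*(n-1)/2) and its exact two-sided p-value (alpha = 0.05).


Step 1: Enumerate the 10 unordered pairs (i,j) with i<j and classify each by sign(x_j-x_i) * sign(y_j-y_i).
  (1,2):dx=+2,dy=-3->D; (1,3):dx=-1,dy=+2->D; (1,4):dx=+5,dy=-6->D; (1,5):dx=+6,dy=-5->D
  (2,3):dx=-3,dy=+5->D; (2,4):dx=+3,dy=-3->D; (2,5):dx=+4,dy=-2->D; (3,4):dx=+6,dy=-8->D
  (3,5):dx=+7,dy=-7->D; (4,5):dx=+1,dy=+1->C
Step 2: C = 1, D = 9, total pairs = 10.
Step 3: tau = (C - D)/(n(n-1)/2) = (1 - 9)/10 = -0.800000.
Step 4: Exact two-sided p-value (enumerate n! = 120 permutations of y under H0): p = 0.083333.
Step 5: alpha = 0.05. fail to reject H0.

tau_b = -0.8000 (C=1, D=9), p = 0.083333, fail to reject H0.
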